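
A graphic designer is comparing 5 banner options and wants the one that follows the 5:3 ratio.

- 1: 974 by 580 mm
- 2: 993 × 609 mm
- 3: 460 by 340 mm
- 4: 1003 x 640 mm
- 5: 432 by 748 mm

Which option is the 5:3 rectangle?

1

Ratios (long/short): 1 ≈ 1.679; 2 ≈ 1.631; 3 ≈ 1.353; 4 ≈ 1.567; 5 ≈ 1.731.
5:3 ≈ 1.667; option 1 is nearest (Δ 0.012).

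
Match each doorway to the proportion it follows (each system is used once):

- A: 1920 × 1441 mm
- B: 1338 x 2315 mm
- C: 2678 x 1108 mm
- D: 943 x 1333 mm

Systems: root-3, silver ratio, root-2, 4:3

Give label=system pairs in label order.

A=4:3, B=root-3, C=silver ratio, D=root-2

A = 1920/1441 ≈ 1.332 → 4:3 (1.333)
B = 2315/1338 ≈ 1.730 → root-3 (1.732)
C = 2678/1108 ≈ 2.417 → silver ratio (2.414)
D = 1333/943 ≈ 1.414 → root-2 (1.414)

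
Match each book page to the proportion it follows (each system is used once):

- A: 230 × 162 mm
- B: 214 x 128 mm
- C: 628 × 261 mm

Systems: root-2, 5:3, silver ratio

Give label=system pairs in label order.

A = 230/162 ≈ 1.420 → root-2 (1.414)
B = 214/128 ≈ 1.672 → 5:3 (1.667)
C = 628/261 ≈ 2.406 → silver ratio (2.414)

A=root-2, B=5:3, C=silver ratio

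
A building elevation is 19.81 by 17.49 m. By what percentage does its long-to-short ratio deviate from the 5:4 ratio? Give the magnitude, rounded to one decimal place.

Ratio = 19.81 / 17.49 ≈ 1.1326.
Ideal 5:4 = 1.2500. |1.1326 − 1.2500| / 1.2500 ≈ 9.39% → 9.4%.

9.4%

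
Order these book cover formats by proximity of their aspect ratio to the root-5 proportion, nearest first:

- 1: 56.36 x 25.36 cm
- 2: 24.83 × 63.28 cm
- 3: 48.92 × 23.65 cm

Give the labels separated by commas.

1, 3, 2

Ratios: 1 = 56.36 / 25.36 ≈ 2.222; 2 = 63.28 / 24.83 ≈ 2.549; 3 = 48.92 / 23.65 ≈ 2.068.
|Δ from 2.236|: 1 0.014; 2 0.313; 3 0.168.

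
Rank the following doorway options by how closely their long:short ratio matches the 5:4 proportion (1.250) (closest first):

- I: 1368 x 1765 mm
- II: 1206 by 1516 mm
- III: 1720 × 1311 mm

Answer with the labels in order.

II, I, III

I: 1765/1368 ≈ 1.290 → |1.290 − 1.250| = 0.040
II: 1516/1206 ≈ 1.257 → |1.257 − 1.250| = 0.007
III: 1720/1311 ≈ 1.312 → |1.312 − 1.250| = 0.062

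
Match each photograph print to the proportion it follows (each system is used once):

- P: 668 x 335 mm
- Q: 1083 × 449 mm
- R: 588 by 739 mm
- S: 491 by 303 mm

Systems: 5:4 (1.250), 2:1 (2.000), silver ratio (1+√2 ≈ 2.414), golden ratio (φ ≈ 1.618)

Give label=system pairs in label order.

P=2:1, Q=silver ratio, R=5:4, S=golden ratio

P = 668/335 ≈ 1.994 → 2:1 (2.000)
Q = 1083/449 ≈ 2.412 → silver ratio (2.414)
R = 739/588 ≈ 1.257 → 5:4 (1.250)
S = 491/303 ≈ 1.620 → golden ratio (1.618)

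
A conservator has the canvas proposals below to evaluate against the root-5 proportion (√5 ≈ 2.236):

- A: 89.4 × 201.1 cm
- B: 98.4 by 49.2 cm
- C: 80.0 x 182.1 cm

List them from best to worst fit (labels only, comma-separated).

A, C, B

Ratios: A = 201.1 / 89.4 ≈ 2.249; B = 98.4 / 49.2 ≈ 2.000; C = 182.1 / 80.0 ≈ 2.276.
|Δ from 2.236|: A 0.013; B 0.236; C 0.040.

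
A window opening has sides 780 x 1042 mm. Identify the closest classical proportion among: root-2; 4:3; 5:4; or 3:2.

4:3

1042/780 ≈ 1.336. Nearest candidates are 4:3 (1.333, off by 0.003) and root-2 (1.414, off by 0.078).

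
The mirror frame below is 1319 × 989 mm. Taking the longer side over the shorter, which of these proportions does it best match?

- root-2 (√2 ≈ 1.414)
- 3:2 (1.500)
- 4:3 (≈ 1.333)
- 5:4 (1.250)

1319/989 ≈ 1.334. Nearest candidates are 4:3 (1.333, off by 0.001) and root-2 (1.414, off by 0.080).

4:3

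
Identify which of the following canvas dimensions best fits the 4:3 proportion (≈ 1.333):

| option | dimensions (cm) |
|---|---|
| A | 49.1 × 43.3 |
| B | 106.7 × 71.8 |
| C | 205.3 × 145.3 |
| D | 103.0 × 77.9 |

Ratios (long/short): A ≈ 1.134; B ≈ 1.486; C ≈ 1.413; D ≈ 1.322.
4:3 ≈ 1.333; option D is nearest (Δ 0.011).

D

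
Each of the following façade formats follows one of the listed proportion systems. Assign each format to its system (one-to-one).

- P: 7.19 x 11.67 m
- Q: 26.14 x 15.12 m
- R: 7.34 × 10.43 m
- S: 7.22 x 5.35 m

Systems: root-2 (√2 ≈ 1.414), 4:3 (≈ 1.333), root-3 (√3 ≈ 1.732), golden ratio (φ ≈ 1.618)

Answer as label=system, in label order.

P=golden ratio, Q=root-3, R=root-2, S=4:3

P = 11.67/7.19 ≈ 1.623 → golden ratio (1.618)
Q = 26.14/15.12 ≈ 1.729 → root-3 (1.732)
R = 10.43/7.34 ≈ 1.421 → root-2 (1.414)
S = 7.22/5.35 ≈ 1.350 → 4:3 (1.333)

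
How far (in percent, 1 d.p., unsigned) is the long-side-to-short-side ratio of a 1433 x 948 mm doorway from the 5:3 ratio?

Ratio = 1433 / 948 ≈ 1.5116.
Ideal 5:3 ≈ 1.6667. |1.5116 − 1.6667| / 1.6667 ≈ 9.31% → 9.3%.

9.3%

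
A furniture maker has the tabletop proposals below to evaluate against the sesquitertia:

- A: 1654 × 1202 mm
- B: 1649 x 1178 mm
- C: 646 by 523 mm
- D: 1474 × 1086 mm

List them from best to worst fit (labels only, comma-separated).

D, A, B, C

A: 1654/1202 ≈ 1.376 → |1.376 − 1.333| = 0.043
B: 1649/1178 ≈ 1.400 → |1.400 − 1.333| = 0.067
C: 646/523 ≈ 1.235 → |1.235 − 1.333| = 0.098
D: 1474/1086 ≈ 1.357 → |1.357 − 1.333| = 0.024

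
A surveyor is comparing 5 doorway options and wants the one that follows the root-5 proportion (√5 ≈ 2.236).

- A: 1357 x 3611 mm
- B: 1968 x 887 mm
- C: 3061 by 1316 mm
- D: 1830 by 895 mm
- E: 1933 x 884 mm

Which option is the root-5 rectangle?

Ratios (long/short): A ≈ 2.661; B ≈ 2.219; C ≈ 2.326; D ≈ 2.045; E ≈ 2.187.
root-5 ≈ 2.236; option B is nearest (Δ 0.017).

B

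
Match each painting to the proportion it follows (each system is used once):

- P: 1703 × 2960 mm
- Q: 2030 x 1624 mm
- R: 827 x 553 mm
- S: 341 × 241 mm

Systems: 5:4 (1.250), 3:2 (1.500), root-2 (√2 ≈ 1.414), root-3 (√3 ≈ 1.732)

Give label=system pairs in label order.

Ratios: P ≈ 1.738; Q ≈ 1.250; R ≈ 1.495; S ≈ 1.415.
Targets: 5:4 ≈ 1.250; 3:2 ≈ 1.500; root-2 ≈ 1.414; root-3 ≈ 1.732.

P=root-3, Q=5:4, R=3:2, S=root-2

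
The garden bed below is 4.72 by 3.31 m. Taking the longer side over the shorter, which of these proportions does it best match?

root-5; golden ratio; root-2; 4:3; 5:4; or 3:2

Ratio = 4.72 / 3.31 ≈ 1.426.
Distances: root-5 2.236 (Δ 0.810); golden ratio 1.618 (Δ 0.192); root-2 1.414 (Δ 0.012); 4:3 1.333 (Δ 0.093); 5:4 1.250 (Δ 0.176); 3:2 1.500 (Δ 0.074).

root-2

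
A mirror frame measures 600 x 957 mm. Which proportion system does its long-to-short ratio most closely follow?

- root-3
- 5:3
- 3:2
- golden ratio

957/600 ≈ 1.595. Nearest candidates are golden ratio (1.618, off by 0.023) and 5:3 (1.667, off by 0.072).

golden ratio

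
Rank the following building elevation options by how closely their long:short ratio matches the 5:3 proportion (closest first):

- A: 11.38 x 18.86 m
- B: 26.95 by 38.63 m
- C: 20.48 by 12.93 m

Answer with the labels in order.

A, C, B

A: 18.86/11.38 ≈ 1.657 → |1.657 − 1.667| = 0.010
B: 38.63/26.95 ≈ 1.433 → |1.433 − 1.667| = 0.234
C: 20.48/12.93 ≈ 1.584 → |1.584 − 1.667| = 0.083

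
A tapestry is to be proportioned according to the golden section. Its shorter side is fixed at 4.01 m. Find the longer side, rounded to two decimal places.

6.49 m

golden ratio ≈ 1.61803.
Longer side = 4.01 × 1.61803 ≈ 6.4883 → 6.49 m.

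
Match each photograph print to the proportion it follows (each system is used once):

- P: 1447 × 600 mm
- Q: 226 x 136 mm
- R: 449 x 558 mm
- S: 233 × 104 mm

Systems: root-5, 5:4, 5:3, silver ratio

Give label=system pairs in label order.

Ratios: P ≈ 2.412; Q ≈ 1.662; R ≈ 1.243; S ≈ 2.240.
Targets: root-5 ≈ 2.236; 5:4 ≈ 1.250; 5:3 ≈ 1.667; silver ratio ≈ 2.414.

P=silver ratio, Q=5:3, R=5:4, S=root-5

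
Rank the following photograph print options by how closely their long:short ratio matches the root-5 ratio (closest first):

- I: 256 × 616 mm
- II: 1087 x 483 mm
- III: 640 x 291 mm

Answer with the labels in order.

II, III, I

I: 616/256 ≈ 2.406 → |2.406 − 2.236| = 0.170
II: 1087/483 ≈ 2.251 → |2.251 − 2.236| = 0.015
III: 640/291 ≈ 2.199 → |2.199 − 2.236| = 0.037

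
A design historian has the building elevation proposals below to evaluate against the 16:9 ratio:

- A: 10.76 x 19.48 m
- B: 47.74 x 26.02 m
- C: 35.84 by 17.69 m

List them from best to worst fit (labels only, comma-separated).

A, B, C

Ratios: A = 19.48 / 10.76 ≈ 1.810; B = 47.74 / 26.02 ≈ 1.835; C = 35.84 / 17.69 ≈ 2.026.
|Δ from 1.778|: A 0.032; B 0.057; C 0.248.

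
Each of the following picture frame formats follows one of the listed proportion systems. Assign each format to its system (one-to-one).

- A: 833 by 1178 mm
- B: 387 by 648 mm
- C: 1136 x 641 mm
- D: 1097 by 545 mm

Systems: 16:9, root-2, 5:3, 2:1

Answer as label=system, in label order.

A=root-2, B=5:3, C=16:9, D=2:1

A = 1178/833 ≈ 1.414 → root-2 (1.414)
B = 648/387 ≈ 1.674 → 5:3 (1.667)
C = 1136/641 ≈ 1.772 → 16:9 (1.778)
D = 1097/545 ≈ 2.013 → 2:1 (2.000)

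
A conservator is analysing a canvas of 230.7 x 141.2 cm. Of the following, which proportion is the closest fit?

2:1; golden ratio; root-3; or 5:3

golden ratio

230.7/141.2 ≈ 1.634. Nearest candidates are golden ratio (1.618, off by 0.016) and 5:3 (1.667, off by 0.033).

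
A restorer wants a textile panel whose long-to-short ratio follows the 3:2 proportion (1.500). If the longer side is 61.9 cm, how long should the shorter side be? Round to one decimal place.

41.3 cm

3:2 = 1.50000.
Shorter side = 61.9 ÷ 1.50000 ≈ 41.267 → 41.3 cm.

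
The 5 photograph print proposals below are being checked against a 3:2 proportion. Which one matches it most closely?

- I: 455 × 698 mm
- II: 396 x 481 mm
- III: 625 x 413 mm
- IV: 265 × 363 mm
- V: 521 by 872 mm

III

Target 3:2 ≈ 1.500.
I: 1.534 (Δ0.034)  II: 1.215 (Δ0.285)  III: 1.513 (Δ0.013)  IV: 1.370 (Δ0.130)  V: 1.674 (Δ0.174)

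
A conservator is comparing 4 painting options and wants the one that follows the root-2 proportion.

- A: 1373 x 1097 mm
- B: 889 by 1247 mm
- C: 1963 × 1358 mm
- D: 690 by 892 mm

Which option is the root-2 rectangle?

B

Ratios (long/short): A ≈ 1.252; B ≈ 1.403; C ≈ 1.446; D ≈ 1.293.
root-2 ≈ 1.414; option B is nearest (Δ 0.011).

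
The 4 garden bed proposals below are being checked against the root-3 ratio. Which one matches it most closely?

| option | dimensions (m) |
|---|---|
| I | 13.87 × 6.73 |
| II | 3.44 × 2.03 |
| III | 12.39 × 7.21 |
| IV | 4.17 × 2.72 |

Ratios (long/short): I ≈ 2.061; II ≈ 1.695; III ≈ 1.718; IV ≈ 1.533.
root-3 ≈ 1.732; option III is nearest (Δ 0.014).

III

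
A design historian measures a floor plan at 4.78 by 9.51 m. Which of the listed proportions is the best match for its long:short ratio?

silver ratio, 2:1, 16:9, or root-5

2:1

9.51/4.78 ≈ 1.990. Nearest candidates are 2:1 (2.000, off by 0.010) and 16:9 (1.778, off by 0.212).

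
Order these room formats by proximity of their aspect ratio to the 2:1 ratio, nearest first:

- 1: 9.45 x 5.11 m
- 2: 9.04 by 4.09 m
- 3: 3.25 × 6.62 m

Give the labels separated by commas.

3, 1, 2

Ratios: 1 = 9.45 / 5.11 ≈ 1.849; 2 = 9.04 / 4.09 ≈ 2.210; 3 = 6.62 / 3.25 ≈ 2.037.
|Δ from 2.000|: 1 0.151; 2 0.210; 3 0.037.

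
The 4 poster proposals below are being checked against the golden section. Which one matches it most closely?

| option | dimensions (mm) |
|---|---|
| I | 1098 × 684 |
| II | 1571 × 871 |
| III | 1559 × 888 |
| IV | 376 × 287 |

Ratios (long/short): I ≈ 1.605; II ≈ 1.804; III ≈ 1.756; IV ≈ 1.310.
golden ratio ≈ 1.618; option I is nearest (Δ 0.013).

I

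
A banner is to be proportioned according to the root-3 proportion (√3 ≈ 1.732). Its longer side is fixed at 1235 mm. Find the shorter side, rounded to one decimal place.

root-3 ≈ 1.73205.
Shorter side = 1235 ÷ 1.73205 ≈ 713.028 → 713.0 mm.

713.0 mm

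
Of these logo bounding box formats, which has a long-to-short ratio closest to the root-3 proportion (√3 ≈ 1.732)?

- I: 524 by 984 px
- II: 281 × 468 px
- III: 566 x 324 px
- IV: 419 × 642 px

III

Ratios (long/short): I ≈ 1.878; II ≈ 1.665; III ≈ 1.747; IV ≈ 1.532.
root-3 ≈ 1.732; option III is nearest (Δ 0.015).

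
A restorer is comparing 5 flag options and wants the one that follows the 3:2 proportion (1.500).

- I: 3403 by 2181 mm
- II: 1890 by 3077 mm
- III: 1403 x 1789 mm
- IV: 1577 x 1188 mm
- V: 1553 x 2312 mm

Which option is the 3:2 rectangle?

V

Target 3:2 ≈ 1.500.
I: 1.560 (Δ0.060)  II: 1.628 (Δ0.128)  III: 1.275 (Δ0.225)  IV: 1.327 (Δ0.173)  V: 1.489 (Δ0.011)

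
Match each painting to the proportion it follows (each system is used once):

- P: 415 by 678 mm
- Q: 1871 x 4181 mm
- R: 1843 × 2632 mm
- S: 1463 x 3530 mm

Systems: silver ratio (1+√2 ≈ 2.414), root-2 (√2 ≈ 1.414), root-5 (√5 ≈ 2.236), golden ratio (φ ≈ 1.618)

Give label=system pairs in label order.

P = 678/415 ≈ 1.634 → golden ratio (1.618)
Q = 4181/1871 ≈ 2.235 → root-5 (2.236)
R = 2632/1843 ≈ 1.428 → root-2 (1.414)
S = 3530/1463 ≈ 2.413 → silver ratio (2.414)

P=golden ratio, Q=root-5, R=root-2, S=silver ratio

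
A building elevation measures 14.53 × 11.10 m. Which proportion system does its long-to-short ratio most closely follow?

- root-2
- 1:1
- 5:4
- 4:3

14.53/11.10 ≈ 1.309. Nearest candidates are 4:3 (1.333, off by 0.024) and 5:4 (1.250, off by 0.059).

4:3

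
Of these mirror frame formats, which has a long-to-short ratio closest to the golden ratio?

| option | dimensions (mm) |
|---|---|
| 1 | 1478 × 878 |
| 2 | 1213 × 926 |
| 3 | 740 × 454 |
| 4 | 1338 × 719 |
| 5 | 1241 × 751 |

3

Ratios (long/short): 1 ≈ 1.683; 2 ≈ 1.310; 3 ≈ 1.630; 4 ≈ 1.861; 5 ≈ 1.652.
golden ratio ≈ 1.618; option 3 is nearest (Δ 0.012).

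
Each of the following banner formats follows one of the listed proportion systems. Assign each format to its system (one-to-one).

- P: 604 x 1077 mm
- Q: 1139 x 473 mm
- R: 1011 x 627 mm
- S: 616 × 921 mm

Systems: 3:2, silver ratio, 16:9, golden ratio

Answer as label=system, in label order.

Ratios: P ≈ 1.783; Q ≈ 2.408; R ≈ 1.612; S ≈ 1.495.
Targets: 3:2 ≈ 1.500; silver ratio ≈ 2.414; 16:9 ≈ 1.778; golden ratio ≈ 1.618.

P=16:9, Q=silver ratio, R=golden ratio, S=3:2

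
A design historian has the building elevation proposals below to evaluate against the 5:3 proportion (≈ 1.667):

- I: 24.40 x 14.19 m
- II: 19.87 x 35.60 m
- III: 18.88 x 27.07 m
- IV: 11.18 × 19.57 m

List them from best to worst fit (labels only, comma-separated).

I: 24.40/14.19 ≈ 1.720 → |1.720 − 1.667| = 0.053
II: 35.60/19.87 ≈ 1.792 → |1.792 − 1.667| = 0.125
III: 27.07/18.88 ≈ 1.434 → |1.434 − 1.667| = 0.233
IV: 19.57/11.18 ≈ 1.750 → |1.750 − 1.667| = 0.083

I, IV, II, III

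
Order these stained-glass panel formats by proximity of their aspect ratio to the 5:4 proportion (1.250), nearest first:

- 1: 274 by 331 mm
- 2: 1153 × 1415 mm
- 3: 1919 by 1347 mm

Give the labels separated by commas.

2, 1, 3

Ratios: 1 = 331 / 274 ≈ 1.208; 2 = 1415 / 1153 ≈ 1.227; 3 = 1919 / 1347 ≈ 1.425.
|Δ from 1.250|: 1 0.042; 2 0.023; 3 0.175.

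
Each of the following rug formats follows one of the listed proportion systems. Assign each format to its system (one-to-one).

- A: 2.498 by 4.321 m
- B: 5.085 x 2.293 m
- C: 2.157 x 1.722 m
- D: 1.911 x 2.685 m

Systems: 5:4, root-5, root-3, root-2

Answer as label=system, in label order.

A=root-3, B=root-5, C=5:4, D=root-2

A = 4.321/2.498 ≈ 1.730 → root-3 (1.732)
B = 5.085/2.293 ≈ 2.218 → root-5 (2.236)
C = 2.157/1.722 ≈ 1.253 → 5:4 (1.250)
D = 2.685/1.911 ≈ 1.405 → root-2 (1.414)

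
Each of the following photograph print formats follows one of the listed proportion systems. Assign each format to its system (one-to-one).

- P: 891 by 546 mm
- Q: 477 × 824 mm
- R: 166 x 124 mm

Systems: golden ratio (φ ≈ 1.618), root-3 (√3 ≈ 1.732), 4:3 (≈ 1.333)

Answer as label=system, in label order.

P = 891/546 ≈ 1.632 → golden ratio (1.618)
Q = 824/477 ≈ 1.727 → root-3 (1.732)
R = 166/124 ≈ 1.339 → 4:3 (1.333)

P=golden ratio, Q=root-3, R=4:3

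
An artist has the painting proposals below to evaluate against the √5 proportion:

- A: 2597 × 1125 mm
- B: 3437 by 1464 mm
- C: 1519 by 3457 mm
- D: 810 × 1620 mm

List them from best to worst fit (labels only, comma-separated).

Ratios: A = 2597 / 1125 ≈ 2.308; B = 3437 / 1464 ≈ 2.348; C = 3457 / 1519 ≈ 2.276; D = 1620 / 810 ≈ 2.000.
|Δ from 2.236|: A 0.072; B 0.112; C 0.040; D 0.236.

C, A, B, D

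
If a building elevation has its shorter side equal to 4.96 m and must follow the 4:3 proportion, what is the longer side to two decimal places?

4:3 ≈ 1.33333.
Longer side = 4.96 × 1.33333 ≈ 6.6133 → 6.61 m.

6.61 m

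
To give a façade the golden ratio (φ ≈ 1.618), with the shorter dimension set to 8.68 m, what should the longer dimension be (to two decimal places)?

golden ratio ≈ 1.61803.
Longer side = 8.68 × 1.61803 ≈ 14.0445 → 14.04 m.

14.04 m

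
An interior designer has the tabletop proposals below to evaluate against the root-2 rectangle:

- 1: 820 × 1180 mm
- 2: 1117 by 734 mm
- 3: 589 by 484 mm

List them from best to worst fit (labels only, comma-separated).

1: 1180/820 ≈ 1.439 → |1.439 − 1.414| = 0.025
2: 1117/734 ≈ 1.522 → |1.522 − 1.414| = 0.108
3: 589/484 ≈ 1.217 → |1.217 − 1.414| = 0.197

1, 2, 3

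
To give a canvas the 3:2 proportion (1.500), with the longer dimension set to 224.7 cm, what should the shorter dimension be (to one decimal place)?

3:2 = 1.50000.
Shorter side = 224.7 ÷ 1.50000 ≈ 149.800 → 149.8 cm.

149.8 cm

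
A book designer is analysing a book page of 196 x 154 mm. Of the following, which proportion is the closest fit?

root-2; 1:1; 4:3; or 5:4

196/154 ≈ 1.273. Nearest candidates are 5:4 (1.250, off by 0.023) and 4:3 (1.333, off by 0.060).

5:4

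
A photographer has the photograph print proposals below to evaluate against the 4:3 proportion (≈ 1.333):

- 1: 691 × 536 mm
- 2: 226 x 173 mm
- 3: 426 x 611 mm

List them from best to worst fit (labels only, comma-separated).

1: 691/536 ≈ 1.289 → |1.289 − 1.333| = 0.044
2: 226/173 ≈ 1.306 → |1.306 − 1.333| = 0.027
3: 611/426 ≈ 1.434 → |1.434 − 1.333| = 0.101

2, 1, 3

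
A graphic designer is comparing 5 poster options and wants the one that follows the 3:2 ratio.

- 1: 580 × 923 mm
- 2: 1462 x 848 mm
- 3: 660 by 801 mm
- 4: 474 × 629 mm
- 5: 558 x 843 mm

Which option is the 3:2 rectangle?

5

Ratios (long/short): 1 ≈ 1.591; 2 ≈ 1.724; 3 ≈ 1.214; 4 ≈ 1.327; 5 ≈ 1.511.
3:2 ≈ 1.500; option 5 is nearest (Δ 0.011).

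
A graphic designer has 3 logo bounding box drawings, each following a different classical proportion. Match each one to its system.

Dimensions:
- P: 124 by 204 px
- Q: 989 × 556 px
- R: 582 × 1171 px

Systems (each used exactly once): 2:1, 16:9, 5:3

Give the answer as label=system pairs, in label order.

P=5:3, Q=16:9, R=2:1

P = 204/124 ≈ 1.645 → 5:3 (1.667)
Q = 989/556 ≈ 1.779 → 16:9 (1.778)
R = 1171/582 ≈ 2.012 → 2:1 (2.000)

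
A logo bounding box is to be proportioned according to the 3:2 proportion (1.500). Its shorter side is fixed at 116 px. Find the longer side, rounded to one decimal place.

174.0 px

3:2 = 1.50000.
Longer side = 116 × 1.50000 ≈ 174.000 → 174.0 px.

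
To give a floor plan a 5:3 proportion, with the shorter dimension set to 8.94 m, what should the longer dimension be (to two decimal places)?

14.90 m

5:3 ≈ 1.66667.
Longer side = 8.94 × 1.66667 ≈ 14.9000 → 14.90 m.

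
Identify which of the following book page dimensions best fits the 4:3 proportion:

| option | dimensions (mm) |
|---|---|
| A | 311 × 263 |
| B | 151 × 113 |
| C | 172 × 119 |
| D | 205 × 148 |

Ratios (long/short): A ≈ 1.183; B ≈ 1.336; C ≈ 1.445; D ≈ 1.385.
4:3 ≈ 1.333; option B is nearest (Δ 0.003).

B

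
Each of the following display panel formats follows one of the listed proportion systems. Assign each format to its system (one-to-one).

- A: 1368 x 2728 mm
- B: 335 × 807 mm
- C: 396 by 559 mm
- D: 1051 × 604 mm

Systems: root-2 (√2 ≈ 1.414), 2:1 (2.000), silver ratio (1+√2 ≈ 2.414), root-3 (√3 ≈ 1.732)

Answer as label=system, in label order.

A=2:1, B=silver ratio, C=root-2, D=root-3

Ratios: A ≈ 1.994; B ≈ 2.409; C ≈ 1.412; D ≈ 1.740.
Targets: root-2 ≈ 1.414; 2:1 ≈ 2.000; silver ratio ≈ 2.414; root-3 ≈ 1.732.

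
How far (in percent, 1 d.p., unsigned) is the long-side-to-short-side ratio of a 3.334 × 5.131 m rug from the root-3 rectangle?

11.1%

Ratio = 5.131 / 3.334 ≈ 1.5390.
Ideal root-3 ≈ 1.7321. |1.5390 − 1.7321| / 1.7321 ≈ 11.15% → 11.1%.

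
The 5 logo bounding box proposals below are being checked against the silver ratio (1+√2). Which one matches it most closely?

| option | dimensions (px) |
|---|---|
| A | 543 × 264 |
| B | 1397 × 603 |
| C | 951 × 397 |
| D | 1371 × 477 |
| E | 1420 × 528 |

C

Ratios (long/short): A ≈ 2.057; B ≈ 2.317; C ≈ 2.395; D ≈ 2.874; E ≈ 2.689.
silver ratio ≈ 2.414; option C is nearest (Δ 0.019).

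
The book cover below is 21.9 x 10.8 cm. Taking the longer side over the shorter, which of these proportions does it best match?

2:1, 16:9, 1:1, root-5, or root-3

2:1

Ratio = 21.9 / 10.8 ≈ 2.028.
Distances: 2:1 2.000 (Δ 0.028); 16:9 1.778 (Δ 0.250); 1:1 1.000 (Δ 1.028); root-5 2.236 (Δ 0.208); root-3 1.732 (Δ 0.296).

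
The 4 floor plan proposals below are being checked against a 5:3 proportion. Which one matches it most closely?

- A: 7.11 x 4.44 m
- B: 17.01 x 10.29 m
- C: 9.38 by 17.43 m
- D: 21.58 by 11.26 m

Ratios (long/short): A ≈ 1.601; B ≈ 1.653; C ≈ 1.858; D ≈ 1.917.
5:3 ≈ 1.667; option B is nearest (Δ 0.014).

B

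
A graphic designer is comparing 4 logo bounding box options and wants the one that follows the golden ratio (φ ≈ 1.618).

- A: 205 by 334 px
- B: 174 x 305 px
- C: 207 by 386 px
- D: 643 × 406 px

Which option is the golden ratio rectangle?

A

Target golden ratio ≈ 1.618.
A: 1.629 (Δ0.011)  B: 1.753 (Δ0.135)  C: 1.865 (Δ0.247)  D: 1.584 (Δ0.034)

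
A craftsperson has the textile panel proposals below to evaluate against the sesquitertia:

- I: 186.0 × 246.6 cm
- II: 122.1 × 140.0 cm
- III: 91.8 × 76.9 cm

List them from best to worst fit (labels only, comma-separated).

I: 246.6/186.0 ≈ 1.326 → |1.326 − 1.333| = 0.007
II: 140.0/122.1 ≈ 1.147 → |1.147 − 1.333| = 0.186
III: 91.8/76.9 ≈ 1.194 → |1.194 − 1.333| = 0.139

I, III, II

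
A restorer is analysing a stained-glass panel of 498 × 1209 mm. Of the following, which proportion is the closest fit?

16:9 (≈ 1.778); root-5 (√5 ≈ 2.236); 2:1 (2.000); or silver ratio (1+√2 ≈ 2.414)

silver ratio

1209/498 ≈ 2.428. Nearest candidates are silver ratio (2.414, off by 0.014) and root-5 (2.236, off by 0.192).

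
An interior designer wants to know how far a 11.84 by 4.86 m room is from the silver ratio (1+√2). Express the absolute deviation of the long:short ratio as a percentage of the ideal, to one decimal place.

0.9%

Ratio = 11.84 / 4.86 ≈ 2.4362.
Ideal silver ratio ≈ 2.4142. |2.4362 − 2.4142| / 2.4142 ≈ 0.91% → 0.9%.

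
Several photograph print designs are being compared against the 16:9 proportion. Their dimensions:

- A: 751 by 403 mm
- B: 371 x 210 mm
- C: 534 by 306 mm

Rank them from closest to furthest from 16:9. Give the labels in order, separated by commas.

A: 751/403 ≈ 1.864 → |1.864 − 1.778| = 0.086
B: 371/210 ≈ 1.767 → |1.767 − 1.778| = 0.011
C: 534/306 ≈ 1.745 → |1.745 − 1.778| = 0.033

B, C, A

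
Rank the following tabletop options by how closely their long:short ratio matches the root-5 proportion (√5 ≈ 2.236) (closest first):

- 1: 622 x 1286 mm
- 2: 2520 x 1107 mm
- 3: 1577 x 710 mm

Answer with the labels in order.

3, 2, 1

Ratios: 1 = 1286 / 622 ≈ 2.068; 2 = 2520 / 1107 ≈ 2.276; 3 = 1577 / 710 ≈ 2.221.
|Δ from 2.236|: 1 0.168; 2 0.040; 3 0.015.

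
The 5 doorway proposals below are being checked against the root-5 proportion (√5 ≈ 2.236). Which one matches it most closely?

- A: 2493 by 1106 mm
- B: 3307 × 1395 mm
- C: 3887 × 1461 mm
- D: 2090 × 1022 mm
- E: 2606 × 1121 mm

Target root-5 ≈ 2.236.
A: 2.254 (Δ0.018)  B: 2.371 (Δ0.135)  C: 2.661 (Δ0.425)  D: 2.045 (Δ0.191)  E: 2.325 (Δ0.089)

A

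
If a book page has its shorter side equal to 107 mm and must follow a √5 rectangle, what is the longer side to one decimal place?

root-5 ≈ 2.23607.
Longer side = 107 × 2.23607 ≈ 239.259 → 239.3 mm.

239.3 mm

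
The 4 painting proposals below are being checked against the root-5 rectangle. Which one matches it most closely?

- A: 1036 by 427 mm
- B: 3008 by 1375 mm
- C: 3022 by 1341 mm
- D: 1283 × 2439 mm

Target root-5 ≈ 2.236.
A: 2.426 (Δ0.190)  B: 2.188 (Δ0.048)  C: 2.254 (Δ0.018)  D: 1.901 (Δ0.335)

C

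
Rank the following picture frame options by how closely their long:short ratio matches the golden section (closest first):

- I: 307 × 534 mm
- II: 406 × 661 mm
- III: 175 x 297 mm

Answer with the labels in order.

I: 534/307 ≈ 1.739 → |1.739 − 1.618| = 0.121
II: 661/406 ≈ 1.628 → |1.628 − 1.618| = 0.010
III: 297/175 ≈ 1.697 → |1.697 − 1.618| = 0.079

II, III, I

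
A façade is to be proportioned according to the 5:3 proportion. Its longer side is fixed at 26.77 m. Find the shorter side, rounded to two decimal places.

5:3 ≈ 1.66667.
Shorter side = 26.77 ÷ 1.66667 ≈ 16.0620 → 16.06 m.

16.06 m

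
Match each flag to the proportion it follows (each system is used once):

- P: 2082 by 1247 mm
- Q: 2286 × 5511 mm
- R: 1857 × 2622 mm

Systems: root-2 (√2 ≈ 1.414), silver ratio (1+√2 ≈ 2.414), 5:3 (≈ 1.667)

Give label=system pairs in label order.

P=5:3, Q=silver ratio, R=root-2

P = 2082/1247 ≈ 1.670 → 5:3 (1.667)
Q = 5511/2286 ≈ 2.411 → silver ratio (2.414)
R = 2622/1857 ≈ 1.412 → root-2 (1.414)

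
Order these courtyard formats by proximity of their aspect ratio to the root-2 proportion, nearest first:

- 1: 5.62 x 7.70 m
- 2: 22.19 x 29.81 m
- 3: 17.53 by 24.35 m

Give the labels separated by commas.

3, 1, 2

1: 7.70/5.62 ≈ 1.370 → |1.370 − 1.414| = 0.044
2: 29.81/22.19 ≈ 1.343 → |1.343 − 1.414| = 0.071
3: 24.35/17.53 ≈ 1.389 → |1.389 − 1.414| = 0.025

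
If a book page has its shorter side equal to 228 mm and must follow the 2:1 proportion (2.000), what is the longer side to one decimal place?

456.0 mm

2:1 = 2.00000.
Longer side = 228 × 2.00000 ≈ 456.000 → 456.0 mm.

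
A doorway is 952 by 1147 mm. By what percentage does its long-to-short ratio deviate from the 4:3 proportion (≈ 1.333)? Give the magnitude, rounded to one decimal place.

Ratio = 1147 / 952 ≈ 1.2048.
Ideal 4:3 ≈ 1.3333. |1.2048 − 1.3333| / 1.3333 ≈ 9.64% → 9.6%.

9.6%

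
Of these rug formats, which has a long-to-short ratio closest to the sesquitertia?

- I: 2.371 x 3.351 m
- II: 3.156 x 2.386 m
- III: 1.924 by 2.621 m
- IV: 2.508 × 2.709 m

Target 4:3 ≈ 1.333.
I: 1.413 (Δ0.080)  II: 1.323 (Δ0.010)  III: 1.362 (Δ0.029)  IV: 1.080 (Δ0.253)

II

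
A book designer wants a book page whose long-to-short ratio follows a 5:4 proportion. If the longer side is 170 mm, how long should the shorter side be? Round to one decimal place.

5:4 = 1.25000.
Shorter side = 170 ÷ 1.25000 ≈ 136.000 → 136.0 mm.

136.0 mm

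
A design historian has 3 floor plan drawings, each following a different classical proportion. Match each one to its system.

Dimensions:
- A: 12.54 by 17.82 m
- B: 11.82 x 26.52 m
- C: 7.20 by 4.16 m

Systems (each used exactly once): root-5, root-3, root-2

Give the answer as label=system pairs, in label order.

Ratios: A ≈ 1.421; B ≈ 2.244; C ≈ 1.731.
Targets: root-5 ≈ 2.236; root-3 ≈ 1.732; root-2 ≈ 1.414.

A=root-2, B=root-5, C=root-3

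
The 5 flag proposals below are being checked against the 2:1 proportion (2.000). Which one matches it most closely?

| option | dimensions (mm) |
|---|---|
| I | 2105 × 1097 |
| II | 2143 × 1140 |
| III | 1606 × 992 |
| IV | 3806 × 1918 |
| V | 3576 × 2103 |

Target 2:1 ≈ 2.000.
I: 1.919 (Δ0.081)  II: 1.880 (Δ0.120)  III: 1.619 (Δ0.381)  IV: 1.984 (Δ0.016)  V: 1.700 (Δ0.300)

IV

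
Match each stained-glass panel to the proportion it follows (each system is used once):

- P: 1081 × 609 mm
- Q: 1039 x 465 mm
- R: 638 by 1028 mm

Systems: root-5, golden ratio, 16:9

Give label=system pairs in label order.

Ratios: P ≈ 1.775; Q ≈ 2.234; R ≈ 1.611.
Targets: root-5 ≈ 2.236; golden ratio ≈ 1.618; 16:9 ≈ 1.778.

P=16:9, Q=root-5, R=golden ratio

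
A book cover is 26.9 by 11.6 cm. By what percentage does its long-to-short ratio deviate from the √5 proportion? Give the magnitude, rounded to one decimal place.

Ratio = 26.9 / 11.6 ≈ 2.3190.
Ideal root-5 ≈ 2.2361. |2.3190 − 2.2361| / 2.2361 ≈ 3.71% → 3.7%.

3.7%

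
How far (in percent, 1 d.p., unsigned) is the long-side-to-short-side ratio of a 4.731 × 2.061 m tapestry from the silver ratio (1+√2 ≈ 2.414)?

Ratio = 4.731 / 2.061 ≈ 2.2955.
Ideal silver ratio ≈ 2.4142. |2.2955 − 2.4142| / 2.4142 ≈ 4.92% → 4.9%.

4.9%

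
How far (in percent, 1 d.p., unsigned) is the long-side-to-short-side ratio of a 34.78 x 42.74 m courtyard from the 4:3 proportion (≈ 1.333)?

Ratio = 42.74 / 34.78 ≈ 1.2289.
Ideal 4:3 ≈ 1.3333. |1.2289 − 1.3333| / 1.3333 ≈ 7.83% → 7.8%.

7.8%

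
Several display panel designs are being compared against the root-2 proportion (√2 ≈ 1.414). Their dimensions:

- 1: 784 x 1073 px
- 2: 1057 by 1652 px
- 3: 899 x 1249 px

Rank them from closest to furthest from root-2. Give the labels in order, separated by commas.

3, 1, 2

1: 1073/784 ≈ 1.369 → |1.369 − 1.414| = 0.045
2: 1652/1057 ≈ 1.563 → |1.563 − 1.414| = 0.149
3: 1249/899 ≈ 1.389 → |1.389 − 1.414| = 0.025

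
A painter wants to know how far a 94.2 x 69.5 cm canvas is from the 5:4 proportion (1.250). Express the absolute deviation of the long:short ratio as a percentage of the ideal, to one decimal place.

Ratio = 94.2 / 69.5 ≈ 1.3554.
Ideal 5:4 = 1.2500. |1.3554 − 1.2500| / 1.2500 ≈ 8.43% → 8.4%.

8.4%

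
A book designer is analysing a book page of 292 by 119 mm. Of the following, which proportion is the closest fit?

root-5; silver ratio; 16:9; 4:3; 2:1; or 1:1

silver ratio

292/119 ≈ 2.454. Nearest candidates are silver ratio (2.414, off by 0.040) and root-5 (2.236, off by 0.218).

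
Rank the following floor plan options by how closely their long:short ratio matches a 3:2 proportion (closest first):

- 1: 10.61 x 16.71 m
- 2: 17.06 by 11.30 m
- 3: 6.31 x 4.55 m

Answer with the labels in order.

2, 1, 3

Ratios: 1 = 16.71 / 10.61 ≈ 1.575; 2 = 17.06 / 11.30 ≈ 1.510; 3 = 6.31 / 4.55 ≈ 1.387.
|Δ from 1.500|: 1 0.075; 2 0.010; 3 0.113.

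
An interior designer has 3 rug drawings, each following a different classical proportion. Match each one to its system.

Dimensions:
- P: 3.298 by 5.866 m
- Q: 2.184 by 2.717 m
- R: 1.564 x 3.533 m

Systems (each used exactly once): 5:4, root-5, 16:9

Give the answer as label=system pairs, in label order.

P=16:9, Q=5:4, R=root-5

Ratios: P ≈ 1.779; Q ≈ 1.244; R ≈ 2.259.
Targets: 5:4 ≈ 1.250; root-5 ≈ 2.236; 16:9 ≈ 1.778.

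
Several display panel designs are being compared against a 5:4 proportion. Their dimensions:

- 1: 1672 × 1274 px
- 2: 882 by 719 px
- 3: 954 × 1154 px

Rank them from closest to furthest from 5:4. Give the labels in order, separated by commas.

2, 3, 1

1: 1672/1274 ≈ 1.312 → |1.312 − 1.250| = 0.062
2: 882/719 ≈ 1.227 → |1.227 − 1.250| = 0.023
3: 1154/954 ≈ 1.210 → |1.210 − 1.250| = 0.040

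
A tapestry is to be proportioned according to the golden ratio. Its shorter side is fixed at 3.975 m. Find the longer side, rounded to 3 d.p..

6.432 m

golden ratio ≈ 1.61803.
Longer side = 3.975 × 1.61803 ≈ 6.43167 → 6.432 m.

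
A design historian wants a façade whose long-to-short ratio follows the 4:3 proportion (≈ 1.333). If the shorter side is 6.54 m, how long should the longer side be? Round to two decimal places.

4:3 ≈ 1.33333.
Longer side = 6.54 × 1.33333 ≈ 8.7200 → 8.72 m.

8.72 m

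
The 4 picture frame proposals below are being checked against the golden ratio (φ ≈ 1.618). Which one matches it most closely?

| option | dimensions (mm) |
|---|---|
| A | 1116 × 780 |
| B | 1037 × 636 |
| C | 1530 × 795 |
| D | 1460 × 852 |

Target golden ratio ≈ 1.618.
A: 1.431 (Δ0.187)  B: 1.631 (Δ0.013)  C: 1.925 (Δ0.307)  D: 1.714 (Δ0.096)

B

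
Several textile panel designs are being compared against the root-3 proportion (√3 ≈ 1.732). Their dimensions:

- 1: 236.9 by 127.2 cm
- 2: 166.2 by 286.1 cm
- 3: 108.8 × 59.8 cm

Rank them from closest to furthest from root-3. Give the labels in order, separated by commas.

1: 236.9/127.2 ≈ 1.862 → |1.862 − 1.732| = 0.130
2: 286.1/166.2 ≈ 1.721 → |1.721 − 1.732| = 0.011
3: 108.8/59.8 ≈ 1.819 → |1.819 − 1.732| = 0.087

2, 3, 1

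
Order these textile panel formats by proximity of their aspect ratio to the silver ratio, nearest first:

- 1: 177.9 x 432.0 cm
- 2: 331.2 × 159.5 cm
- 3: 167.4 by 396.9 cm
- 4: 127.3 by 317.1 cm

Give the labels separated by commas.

1, 3, 4, 2

1: 432.0/177.9 ≈ 2.428 → |2.428 − 2.414| = 0.014
2: 331.2/159.5 ≈ 2.076 → |2.076 − 2.414| = 0.338
3: 396.9/167.4 ≈ 2.371 → |2.371 − 2.414| = 0.043
4: 317.1/127.3 ≈ 2.491 → |2.491 − 2.414| = 0.077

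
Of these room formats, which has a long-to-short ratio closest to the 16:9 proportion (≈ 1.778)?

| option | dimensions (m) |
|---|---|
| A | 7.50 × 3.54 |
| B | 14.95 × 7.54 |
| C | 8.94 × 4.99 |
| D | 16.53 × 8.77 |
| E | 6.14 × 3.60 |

Target 16:9 ≈ 1.778.
A: 2.119 (Δ0.341)  B: 1.983 (Δ0.205)  C: 1.792 (Δ0.014)  D: 1.885 (Δ0.107)  E: 1.706 (Δ0.072)

C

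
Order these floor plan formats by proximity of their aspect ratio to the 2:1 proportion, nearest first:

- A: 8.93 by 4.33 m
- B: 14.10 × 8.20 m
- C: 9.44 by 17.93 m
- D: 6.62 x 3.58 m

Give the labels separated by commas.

A, C, D, B

Ratios: A = 8.93 / 4.33 ≈ 2.062; B = 14.10 / 8.20 ≈ 1.720; C = 17.93 / 9.44 ≈ 1.899; D = 6.62 / 3.58 ≈ 1.849.
|Δ from 2.000|: A 0.062; B 0.280; C 0.101; D 0.151.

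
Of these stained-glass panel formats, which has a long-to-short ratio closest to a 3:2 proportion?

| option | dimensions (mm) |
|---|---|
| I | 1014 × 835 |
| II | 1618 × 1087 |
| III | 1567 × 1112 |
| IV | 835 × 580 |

Target 3:2 ≈ 1.500.
I: 1.214 (Δ0.286)  II: 1.489 (Δ0.011)  III: 1.409 (Δ0.091)  IV: 1.440 (Δ0.060)

II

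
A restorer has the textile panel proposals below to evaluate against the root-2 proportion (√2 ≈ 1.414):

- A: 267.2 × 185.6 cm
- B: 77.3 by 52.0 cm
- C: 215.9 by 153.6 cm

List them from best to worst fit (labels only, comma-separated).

A: 267.2/185.6 ≈ 1.440 → |1.440 − 1.414| = 0.026
B: 77.3/52.0 ≈ 1.487 → |1.487 − 1.414| = 0.073
C: 215.9/153.6 ≈ 1.406 → |1.406 − 1.414| = 0.008

C, A, B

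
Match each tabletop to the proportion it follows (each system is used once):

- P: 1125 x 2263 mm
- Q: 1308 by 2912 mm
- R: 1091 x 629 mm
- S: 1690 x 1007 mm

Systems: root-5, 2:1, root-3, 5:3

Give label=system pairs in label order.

P = 2263/1125 ≈ 2.012 → 2:1 (2.000)
Q = 2912/1308 ≈ 2.226 → root-5 (2.236)
R = 1091/629 ≈ 1.734 → root-3 (1.732)
S = 1690/1007 ≈ 1.678 → 5:3 (1.667)

P=2:1, Q=root-5, R=root-3, S=5:3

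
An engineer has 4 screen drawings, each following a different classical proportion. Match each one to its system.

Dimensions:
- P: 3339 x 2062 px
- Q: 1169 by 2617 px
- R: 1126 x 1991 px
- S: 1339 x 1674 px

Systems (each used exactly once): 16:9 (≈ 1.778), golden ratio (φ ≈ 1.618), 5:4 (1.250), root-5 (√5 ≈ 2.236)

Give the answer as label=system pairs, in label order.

P = 3339/2062 ≈ 1.619 → golden ratio (1.618)
Q = 2617/1169 ≈ 2.239 → root-5 (2.236)
R = 1991/1126 ≈ 1.768 → 16:9 (1.778)
S = 1674/1339 ≈ 1.250 → 5:4 (1.250)

P=golden ratio, Q=root-5, R=16:9, S=5:4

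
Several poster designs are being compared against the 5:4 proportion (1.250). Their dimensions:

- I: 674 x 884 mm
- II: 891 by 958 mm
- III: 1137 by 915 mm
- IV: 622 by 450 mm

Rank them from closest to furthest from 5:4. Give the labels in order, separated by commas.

I: 884/674 ≈ 1.312 → |1.312 − 1.250| = 0.062
II: 958/891 ≈ 1.075 → |1.075 − 1.250| = 0.175
III: 1137/915 ≈ 1.243 → |1.243 − 1.250| = 0.007
IV: 622/450 ≈ 1.382 → |1.382 − 1.250| = 0.132

III, I, IV, II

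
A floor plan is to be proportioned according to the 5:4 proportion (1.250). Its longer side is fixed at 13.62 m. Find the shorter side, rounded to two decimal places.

10.90 m

5:4 = 1.25000.
Shorter side = 13.62 ÷ 1.25000 ≈ 10.8960 → 10.90 m.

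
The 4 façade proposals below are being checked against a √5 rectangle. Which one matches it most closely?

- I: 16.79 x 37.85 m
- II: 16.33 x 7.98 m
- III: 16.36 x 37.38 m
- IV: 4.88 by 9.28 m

Ratios (long/short): I ≈ 2.254; II ≈ 2.046; III ≈ 2.285; IV ≈ 1.902.
root-5 ≈ 2.236; option I is nearest (Δ 0.018).

I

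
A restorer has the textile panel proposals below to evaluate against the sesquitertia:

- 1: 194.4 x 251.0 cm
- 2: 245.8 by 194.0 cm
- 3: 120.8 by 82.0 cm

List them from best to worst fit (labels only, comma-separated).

Ratios: 1 = 251.0 / 194.4 ≈ 1.291; 2 = 245.8 / 194.0 ≈ 1.267; 3 = 120.8 / 82.0 ≈ 1.473.
|Δ from 1.333|: 1 0.042; 2 0.066; 3 0.140.

1, 2, 3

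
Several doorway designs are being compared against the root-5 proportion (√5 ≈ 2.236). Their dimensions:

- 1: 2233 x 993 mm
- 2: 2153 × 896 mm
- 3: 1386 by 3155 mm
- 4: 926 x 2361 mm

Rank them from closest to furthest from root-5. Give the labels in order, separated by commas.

Ratios: 1 = 2233 / 993 ≈ 2.249; 2 = 2153 / 896 ≈ 2.403; 3 = 3155 / 1386 ≈ 2.276; 4 = 2361 / 926 ≈ 2.550.
|Δ from 2.236|: 1 0.013; 2 0.167; 3 0.040; 4 0.314.

1, 3, 2, 4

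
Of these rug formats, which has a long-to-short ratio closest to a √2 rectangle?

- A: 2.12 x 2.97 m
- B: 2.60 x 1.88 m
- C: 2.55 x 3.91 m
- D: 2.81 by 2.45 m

Target root-2 ≈ 1.414.
A: 1.401 (Δ0.013)  B: 1.383 (Δ0.031)  C: 1.533 (Δ0.119)  D: 1.147 (Δ0.267)

A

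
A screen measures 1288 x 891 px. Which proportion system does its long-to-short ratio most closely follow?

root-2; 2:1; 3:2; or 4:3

root-2

1288/891 ≈ 1.446. Nearest candidates are root-2 (1.414, off by 0.032) and 3:2 (1.500, off by 0.054).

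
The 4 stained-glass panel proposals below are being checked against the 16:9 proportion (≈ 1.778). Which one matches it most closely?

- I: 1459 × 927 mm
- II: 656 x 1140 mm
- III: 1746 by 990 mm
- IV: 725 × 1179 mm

III

Ratios (long/short): I ≈ 1.574; II ≈ 1.738; III ≈ 1.764; IV ≈ 1.626.
16:9 ≈ 1.778; option III is nearest (Δ 0.014).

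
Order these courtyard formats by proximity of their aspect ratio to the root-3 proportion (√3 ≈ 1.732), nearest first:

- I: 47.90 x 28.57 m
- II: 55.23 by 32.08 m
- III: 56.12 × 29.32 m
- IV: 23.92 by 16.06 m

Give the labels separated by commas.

Ratios: I = 47.90 / 28.57 ≈ 1.677; II = 55.23 / 32.08 ≈ 1.722; III = 56.12 / 29.32 ≈ 1.914; IV = 23.92 / 16.06 ≈ 1.489.
|Δ from 1.732|: I 0.055; II 0.010; III 0.182; IV 0.243.

II, I, III, IV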